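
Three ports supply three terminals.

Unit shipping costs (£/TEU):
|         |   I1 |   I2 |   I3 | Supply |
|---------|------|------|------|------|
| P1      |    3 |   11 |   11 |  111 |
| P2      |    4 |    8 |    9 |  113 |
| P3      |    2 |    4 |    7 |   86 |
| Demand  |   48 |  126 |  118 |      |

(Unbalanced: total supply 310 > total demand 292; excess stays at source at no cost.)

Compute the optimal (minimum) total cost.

Optimal allocation:
  P1 to I1: 48 TEU
  P1 to I3: 45 TEU
  P2 to I2: 40 TEU
  P2 to I3: 73 TEU
  P3 to I2: 86 TEU
Total cost = £1960.
(Supply check: P1 ships 93; P2 ships 113; P3 ships 86.)

1960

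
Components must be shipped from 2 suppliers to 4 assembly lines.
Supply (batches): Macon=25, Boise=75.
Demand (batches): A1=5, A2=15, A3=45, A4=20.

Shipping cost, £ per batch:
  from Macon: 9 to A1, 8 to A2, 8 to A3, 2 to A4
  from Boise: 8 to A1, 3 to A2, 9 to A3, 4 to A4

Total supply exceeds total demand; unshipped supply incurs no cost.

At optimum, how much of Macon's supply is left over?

0

Minimum-cost shipments:
  Macon to A3: 5 × £8 = £40
  Macon to A4: 20 × £2 = £40
  Boise to A1: 5 × £8 = £40
  Boise to A2: 15 × £3 = £45
  Boise to A3: 40 × £9 = £360
Total cost = £525.
Macon ships 25 of its 25, leaving 0.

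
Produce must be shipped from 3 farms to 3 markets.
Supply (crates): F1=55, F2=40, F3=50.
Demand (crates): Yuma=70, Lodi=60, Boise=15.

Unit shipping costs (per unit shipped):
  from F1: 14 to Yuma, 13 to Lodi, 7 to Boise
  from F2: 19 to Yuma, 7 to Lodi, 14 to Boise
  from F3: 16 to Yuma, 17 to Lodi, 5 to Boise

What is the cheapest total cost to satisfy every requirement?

An optimal shipping plan:
  F1→Yuma: 35 × 14 = 490
  F1→Lodi: 20 × 13 = 260
  F2→Lodi: 40 × 7 = 280
  F3→Yuma: 35 × 16 = 560
  F3→Boise: 15 × 5 = 75
Total = 490 + 260 + 280 + 560 + 75 = 1665.

1665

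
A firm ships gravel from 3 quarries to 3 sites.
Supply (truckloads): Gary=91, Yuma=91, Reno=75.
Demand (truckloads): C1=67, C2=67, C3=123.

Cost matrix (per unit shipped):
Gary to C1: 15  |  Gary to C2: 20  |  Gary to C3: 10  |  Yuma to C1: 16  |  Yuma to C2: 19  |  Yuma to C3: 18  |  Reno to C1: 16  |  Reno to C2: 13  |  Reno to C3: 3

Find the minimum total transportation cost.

3007

Optimal allocation:
  Gary→C1: 43 × 15 = 645
  Gary→C3: 48 × 10 = 480
  Yuma→C1: 24 × 16 = 384
  Yuma→C2: 67 × 19 = 1273
  Reno→C3: 75 × 3 = 225
Total = 645 + 480 + 384 + 1273 + 225 = 3007.
(Supply check: Gary ships 91; Yuma ships 91; Reno ships 75.)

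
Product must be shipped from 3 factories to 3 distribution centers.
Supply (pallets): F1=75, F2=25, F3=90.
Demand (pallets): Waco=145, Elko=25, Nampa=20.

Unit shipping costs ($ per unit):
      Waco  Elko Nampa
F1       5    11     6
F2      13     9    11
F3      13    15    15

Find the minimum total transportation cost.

A cheapest plan:
  F1->Waco: 55 pallets
  F1->Nampa: 20 pallets
  F2->Elko: 25 pallets
  F3->Waco: 90 pallets
Total cost = $1790.

1790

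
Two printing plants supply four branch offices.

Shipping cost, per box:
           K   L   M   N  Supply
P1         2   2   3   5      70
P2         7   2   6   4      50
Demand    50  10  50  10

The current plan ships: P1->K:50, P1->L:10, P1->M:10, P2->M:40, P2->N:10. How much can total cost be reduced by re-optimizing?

Current plan cost = 50·2 + 10·2 + 10·3 + 40·6 + 10·4 = 430.
Optimal plan:
  P1->K: 50 boxes
  P1->M: 20 boxes
  P2->L: 10 boxes
  P2->M: 30 boxes
  P2->N: 10 boxes
Optimal cost = 400.
Saving = 430 − 400 = 30.

30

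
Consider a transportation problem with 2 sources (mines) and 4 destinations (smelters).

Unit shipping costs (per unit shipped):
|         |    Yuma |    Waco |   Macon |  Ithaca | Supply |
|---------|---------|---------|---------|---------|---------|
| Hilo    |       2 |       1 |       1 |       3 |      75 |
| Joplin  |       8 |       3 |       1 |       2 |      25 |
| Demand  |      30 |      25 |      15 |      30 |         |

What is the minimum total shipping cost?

165

Optimal allocation:
  Hilo->Yuma: 30 × 2 = 60
  Hilo->Waco: 25 × 1 = 25
  Hilo->Macon: 15 × 1 = 15
  Hilo->Ithaca: 5 × 3 = 15
  Joplin->Ithaca: 25 × 2 = 50
Total = 60 + 25 + 15 + 15 + 50 = 165.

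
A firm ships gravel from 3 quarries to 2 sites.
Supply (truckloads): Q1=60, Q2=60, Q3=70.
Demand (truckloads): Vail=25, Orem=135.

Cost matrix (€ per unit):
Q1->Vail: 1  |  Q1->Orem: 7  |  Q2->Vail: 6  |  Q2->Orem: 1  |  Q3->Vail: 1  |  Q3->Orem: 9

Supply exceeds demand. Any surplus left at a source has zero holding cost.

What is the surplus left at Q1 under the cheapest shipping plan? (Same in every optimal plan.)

Minimum-cost shipments:
  Q1→Orem: 60 × €7 = €420
  Q2→Orem: 60 × €1 = €60
  Q3→Vail: 25 × €1 = €25
  Q3→Orem: 15 × €9 = €135
Total cost = €640.
Q1 ships 60 of its 60, leaving 0.

0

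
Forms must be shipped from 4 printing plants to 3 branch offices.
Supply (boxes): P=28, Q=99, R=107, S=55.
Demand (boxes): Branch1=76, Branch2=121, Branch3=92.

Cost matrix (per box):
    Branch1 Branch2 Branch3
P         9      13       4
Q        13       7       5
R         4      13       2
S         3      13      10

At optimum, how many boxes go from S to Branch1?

The minimum-cost plan:
  P->Branch2: 22 × 13 = 286
  P->Branch3: 6 × 4 = 24
  Q->Branch2: 99 × 7 = 693
  R->Branch1: 21 × 4 = 84
  R->Branch3: 86 × 2 = 172
  S->Branch1: 55 × 3 = 165
Total cost = 1424.
So S→Branch1 carries 55 boxes.

55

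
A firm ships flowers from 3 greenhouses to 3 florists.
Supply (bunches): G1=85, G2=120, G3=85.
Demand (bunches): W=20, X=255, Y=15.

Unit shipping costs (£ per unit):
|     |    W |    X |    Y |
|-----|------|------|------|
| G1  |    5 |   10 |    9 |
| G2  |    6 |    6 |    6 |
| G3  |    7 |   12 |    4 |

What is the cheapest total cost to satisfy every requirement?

2370

Optimal allocation:
  G1–X: 85 × £10 = £850
  G2–X: 120 × £6 = £720
  G3–W: 20 × £7 = £140
  G3–X: 50 × £12 = £600
  G3–Y: 15 × £4 = £60
Total = 850 + 720 + 140 + 600 + 60 = £2370.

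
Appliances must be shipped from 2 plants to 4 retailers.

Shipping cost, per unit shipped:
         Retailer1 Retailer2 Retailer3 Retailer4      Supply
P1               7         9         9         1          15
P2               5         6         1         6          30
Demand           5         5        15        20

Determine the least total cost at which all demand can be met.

115

One minimum-cost allocation:
  P1->Retailer4: 15 × 1 = 15
  P2->Retailer1: 5 × 5 = 25
  P2->Retailer2: 5 × 6 = 30
  P2->Retailer3: 15 × 1 = 15
  P2->Retailer4: 5 × 6 = 30
Total = 15 + 25 + 30 + 15 + 30 = 115.
(Supply check: P1 ships 15; P2 ships 30.)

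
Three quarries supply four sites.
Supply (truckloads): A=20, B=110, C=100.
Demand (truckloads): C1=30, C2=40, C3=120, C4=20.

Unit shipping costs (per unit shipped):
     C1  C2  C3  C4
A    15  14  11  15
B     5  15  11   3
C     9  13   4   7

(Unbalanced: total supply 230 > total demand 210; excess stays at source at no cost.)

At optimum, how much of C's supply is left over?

Minimum-cost shipments:
  A to C2: 20 × 14 = 280
  B to C1: 30 × 5 = 150
  B to C2: 20 × 15 = 300
  B to C3: 20 × 11 = 220
  B to C4: 20 × 3 = 60
  C to C3: 100 × 4 = 400
Total cost = 1410.
C ships 100 of its 100, leaving 0.

0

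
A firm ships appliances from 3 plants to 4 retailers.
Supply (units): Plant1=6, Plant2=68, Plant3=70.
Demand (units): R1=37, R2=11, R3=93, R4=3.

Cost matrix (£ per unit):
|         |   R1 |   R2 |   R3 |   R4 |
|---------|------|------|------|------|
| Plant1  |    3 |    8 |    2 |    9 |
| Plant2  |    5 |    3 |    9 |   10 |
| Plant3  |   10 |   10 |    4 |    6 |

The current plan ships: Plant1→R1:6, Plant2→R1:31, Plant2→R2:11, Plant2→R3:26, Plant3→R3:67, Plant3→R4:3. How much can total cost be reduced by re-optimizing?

Current plan cost = 6·3 + 31·5 + 11·3 + 26·9 + 67·4 + 3·6 = £726.
Optimal plan:
  Plant1→R3: 6 units
  Plant2→R1: 37 units
  Plant2→R2: 11 units
  Plant2→R3: 17 units
  Plant2→R4: 3 units
  Plant3→R3: 70 units
Optimal cost = £693.
Saving = 726 − 693 = £33.

33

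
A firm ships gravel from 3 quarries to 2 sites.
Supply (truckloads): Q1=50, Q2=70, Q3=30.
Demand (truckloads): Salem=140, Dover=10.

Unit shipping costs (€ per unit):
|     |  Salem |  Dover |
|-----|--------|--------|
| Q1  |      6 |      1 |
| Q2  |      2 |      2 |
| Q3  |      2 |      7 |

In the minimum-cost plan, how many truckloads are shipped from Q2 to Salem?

70

Solving gives:
  Q1→Salem: 40 × €6 = €240
  Q1→Dover: 10 × €1 = €10
  Q2→Salem: 70 × €2 = €140
  Q3→Salem: 30 × €2 = €60
Total cost = €450.
So Q2→Salem carries 70 truckloads.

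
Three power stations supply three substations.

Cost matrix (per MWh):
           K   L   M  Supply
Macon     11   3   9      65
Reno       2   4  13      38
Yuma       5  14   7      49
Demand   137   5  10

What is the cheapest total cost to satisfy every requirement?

976

One minimum-cost allocation:
  Macon→K: 50 × 11 = 550
  Macon→L: 5 × 3 = 15
  Macon→M: 10 × 9 = 90
  Reno→K: 38 × 2 = 76
  Yuma→K: 49 × 5 = 245
Total = 550 + 15 + 90 + 76 + 245 = 976.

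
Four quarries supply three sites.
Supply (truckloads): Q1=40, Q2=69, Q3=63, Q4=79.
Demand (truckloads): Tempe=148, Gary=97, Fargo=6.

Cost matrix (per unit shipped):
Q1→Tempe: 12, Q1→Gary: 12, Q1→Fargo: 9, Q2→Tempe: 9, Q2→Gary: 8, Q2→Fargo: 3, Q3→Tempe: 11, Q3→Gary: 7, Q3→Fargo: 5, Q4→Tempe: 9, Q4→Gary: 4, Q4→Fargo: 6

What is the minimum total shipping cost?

An optimal shipping plan:
  Q1->Tempe: 40 × 12 = 480
  Q2->Tempe: 63 × 9 = 567
  Q2->Fargo: 6 × 3 = 18
  Q3->Tempe: 45 × 11 = 495
  Q3->Gary: 18 × 7 = 126
  Q4->Gary: 79 × 4 = 316
Total = 480 + 567 + 18 + 495 + 126 + 316 = 2002.

2002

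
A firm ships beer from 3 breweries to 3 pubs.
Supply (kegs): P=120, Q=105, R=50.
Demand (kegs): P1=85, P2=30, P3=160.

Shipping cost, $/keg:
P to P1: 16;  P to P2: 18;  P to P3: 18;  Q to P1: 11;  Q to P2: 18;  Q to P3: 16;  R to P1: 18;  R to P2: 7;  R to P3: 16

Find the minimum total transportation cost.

3945

One minimum-cost allocation:
  P to P3: 120 × $18 = $2160
  Q to P1: 85 × $11 = $935
  Q to P3: 20 × $16 = $320
  R to P2: 30 × $7 = $210
  R to P3: 20 × $16 = $320
Total = 2160 + 935 + 320 + 210 + 320 = $3945.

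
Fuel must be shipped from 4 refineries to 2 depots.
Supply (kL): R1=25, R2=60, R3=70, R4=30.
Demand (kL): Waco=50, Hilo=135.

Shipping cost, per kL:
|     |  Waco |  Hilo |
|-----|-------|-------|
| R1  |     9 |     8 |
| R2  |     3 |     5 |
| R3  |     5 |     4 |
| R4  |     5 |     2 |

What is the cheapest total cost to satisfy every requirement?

Optimal allocation:
  R1 to Hilo: 25 kL
  R2 to Waco: 50 kL
  R2 to Hilo: 10 kL
  R3 to Hilo: 70 kL
  R4 to Hilo: 30 kL
Total cost = 740.

740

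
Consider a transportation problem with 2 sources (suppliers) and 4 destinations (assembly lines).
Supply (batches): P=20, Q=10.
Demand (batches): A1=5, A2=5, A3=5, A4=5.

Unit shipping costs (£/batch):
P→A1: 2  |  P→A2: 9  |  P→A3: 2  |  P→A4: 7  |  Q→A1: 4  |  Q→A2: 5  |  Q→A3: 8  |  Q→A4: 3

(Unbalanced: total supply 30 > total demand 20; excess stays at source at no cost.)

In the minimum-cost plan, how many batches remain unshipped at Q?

0

An optimal plan:
  P->A1: 5 batches
  P->A3: 5 batches
  Q->A2: 5 batches
  Q->A4: 5 batches
Total cost = £60.
Q ships 10 of its 10, leaving 0.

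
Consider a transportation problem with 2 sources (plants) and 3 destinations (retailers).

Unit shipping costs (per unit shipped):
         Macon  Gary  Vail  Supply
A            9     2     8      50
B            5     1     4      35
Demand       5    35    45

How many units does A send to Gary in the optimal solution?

Solving gives:
  A to Macon: 5 × 9 = 45
  A to Gary: 35 × 2 = 70
  A to Vail: 10 × 8 = 80
  B to Vail: 35 × 4 = 140
Total cost = 335.
So A→Gary carries 35 units.

35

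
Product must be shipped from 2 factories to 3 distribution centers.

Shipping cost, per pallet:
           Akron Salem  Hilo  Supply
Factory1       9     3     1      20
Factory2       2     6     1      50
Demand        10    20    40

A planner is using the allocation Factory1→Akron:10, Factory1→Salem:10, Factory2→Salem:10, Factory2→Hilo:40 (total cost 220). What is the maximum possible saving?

100

Current plan cost = 10·9 + 10·3 + 10·6 + 40·1 = 220.
Optimal plan:
  Factory1–Salem: 20 × 3 = 60
  Factory2–Akron: 10 × 2 = 20
  Factory2–Hilo: 40 × 1 = 40
Optimal cost = 120.
Saving = 220 − 120 = 100.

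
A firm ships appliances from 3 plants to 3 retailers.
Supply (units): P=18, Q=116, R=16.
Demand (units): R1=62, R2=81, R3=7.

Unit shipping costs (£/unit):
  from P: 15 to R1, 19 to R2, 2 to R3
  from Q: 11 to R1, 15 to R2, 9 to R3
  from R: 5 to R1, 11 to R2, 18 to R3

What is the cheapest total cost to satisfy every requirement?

A cheapest plan:
  P to R2: 11 × £19 = £209
  P to R3: 7 × £2 = £14
  Q to R1: 46 × £11 = £506
  Q to R2: 70 × £15 = £1050
  R to R1: 16 × £5 = £80
Total = 209 + 14 + 506 + 1050 + 80 = £1859.

1859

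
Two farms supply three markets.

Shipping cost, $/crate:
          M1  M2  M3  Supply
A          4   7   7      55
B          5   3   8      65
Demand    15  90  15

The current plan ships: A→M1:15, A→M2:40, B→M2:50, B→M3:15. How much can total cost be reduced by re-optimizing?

75

Current plan cost = 15·4 + 40·7 + 50·3 + 15·8 = $610.
Optimal plan:
  A->M1: 15 crates
  A->M2: 25 crates
  A->M3: 15 crates
  B->M2: 65 crates
Optimal cost = $535.
Saving = 610 − 535 = $75.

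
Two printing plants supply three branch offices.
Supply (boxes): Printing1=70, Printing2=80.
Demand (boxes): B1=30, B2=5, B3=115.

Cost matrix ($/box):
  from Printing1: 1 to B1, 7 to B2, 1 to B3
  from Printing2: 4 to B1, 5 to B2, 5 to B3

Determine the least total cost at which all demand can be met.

440

One minimum-cost allocation:
  Printing1->B3: 70 × $1 = $70
  Printing2->B1: 30 × $4 = $120
  Printing2->B2: 5 × $5 = $25
  Printing2->B3: 45 × $5 = $225
Total = 70 + 120 + 25 + 225 = $440.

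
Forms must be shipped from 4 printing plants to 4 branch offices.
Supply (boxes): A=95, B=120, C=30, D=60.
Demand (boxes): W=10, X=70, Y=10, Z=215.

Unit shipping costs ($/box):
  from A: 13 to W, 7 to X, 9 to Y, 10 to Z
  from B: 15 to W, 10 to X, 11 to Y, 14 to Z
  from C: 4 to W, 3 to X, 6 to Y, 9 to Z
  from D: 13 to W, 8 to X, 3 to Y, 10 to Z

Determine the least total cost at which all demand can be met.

3060

One minimum-cost allocation:
  A–Z: 95 × $10 = $950
  B–X: 50 × $10 = $500
  B–Z: 70 × $14 = $980
  C–W: 10 × $4 = $40
  C–X: 20 × $3 = $60
  D–Y: 10 × $3 = $30
  D–Z: 50 × $10 = $500
Total = 950 + 500 + 980 + 40 + 60 + 30 + 500 = $3060.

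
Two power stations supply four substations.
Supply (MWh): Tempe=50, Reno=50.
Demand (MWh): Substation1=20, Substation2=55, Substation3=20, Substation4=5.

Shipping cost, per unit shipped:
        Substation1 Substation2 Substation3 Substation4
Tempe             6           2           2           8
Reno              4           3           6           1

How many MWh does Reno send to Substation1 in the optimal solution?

20

The minimum-cost plan:
  Tempe->Substation2: 30 × 2 = 60
  Tempe->Substation3: 20 × 2 = 40
  Reno->Substation1: 20 × 4 = 80
  Reno->Substation2: 25 × 3 = 75
  Reno->Substation4: 5 × 1 = 5
Total cost = 260.
So Reno→Substation1 carries 20 MWh.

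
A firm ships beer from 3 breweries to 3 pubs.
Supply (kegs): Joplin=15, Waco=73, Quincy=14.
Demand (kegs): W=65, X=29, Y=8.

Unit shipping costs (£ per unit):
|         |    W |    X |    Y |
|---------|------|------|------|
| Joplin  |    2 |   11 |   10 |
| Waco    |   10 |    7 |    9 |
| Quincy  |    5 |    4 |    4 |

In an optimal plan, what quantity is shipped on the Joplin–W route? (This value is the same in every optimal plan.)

15

Optimal shipments:
  Joplin to W: 15 × £2 = £30
  Waco to W: 44 × £10 = £440
  Waco to X: 29 × £7 = £203
  Quincy to W: 6 × £5 = £30
  Quincy to Y: 8 × £4 = £32
Total cost = £735.
So Joplin→W carries 15 kegs.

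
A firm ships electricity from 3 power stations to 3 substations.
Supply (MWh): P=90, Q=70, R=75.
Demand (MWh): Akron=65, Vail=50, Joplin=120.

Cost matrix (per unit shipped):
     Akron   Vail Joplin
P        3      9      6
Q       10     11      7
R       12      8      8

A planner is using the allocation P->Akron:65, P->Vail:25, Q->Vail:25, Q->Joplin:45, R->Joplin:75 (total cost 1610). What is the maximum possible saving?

Current plan cost = 65·3 + 25·9 + 25·11 + 45·7 + 75·8 = 1610.
Optimal plan:
  P–Akron: 65 MWh
  P–Joplin: 25 MWh
  Q–Joplin: 70 MWh
  R–Vail: 50 MWh
  R–Joplin: 25 MWh
Optimal cost = 1435.
Saving = 1610 − 1435 = 175.

175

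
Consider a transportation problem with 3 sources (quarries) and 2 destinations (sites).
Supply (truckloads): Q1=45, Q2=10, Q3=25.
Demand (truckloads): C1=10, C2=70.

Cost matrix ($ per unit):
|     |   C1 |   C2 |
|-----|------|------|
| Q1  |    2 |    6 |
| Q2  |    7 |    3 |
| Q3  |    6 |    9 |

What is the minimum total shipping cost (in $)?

Optimal allocation:
  Q1→C1: 10 × $2 = $20
  Q1→C2: 35 × $6 = $210
  Q2→C2: 10 × $3 = $30
  Q3→C2: 25 × $9 = $225
Total = 20 + 210 + 30 + 225 = $485.

485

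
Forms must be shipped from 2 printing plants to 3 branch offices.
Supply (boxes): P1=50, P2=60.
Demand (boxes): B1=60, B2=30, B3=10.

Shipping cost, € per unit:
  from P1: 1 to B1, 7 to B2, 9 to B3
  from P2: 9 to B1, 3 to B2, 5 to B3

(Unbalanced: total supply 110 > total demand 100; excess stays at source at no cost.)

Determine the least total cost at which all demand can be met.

An optimal shipping plan:
  P1→B1: 50 × €1 = €50
  P2→B1: 10 × €9 = €90
  P2→B2: 30 × €3 = €90
  P2→B3: 10 × €5 = €50
Total = 50 + 90 + 90 + 50 = €280.

280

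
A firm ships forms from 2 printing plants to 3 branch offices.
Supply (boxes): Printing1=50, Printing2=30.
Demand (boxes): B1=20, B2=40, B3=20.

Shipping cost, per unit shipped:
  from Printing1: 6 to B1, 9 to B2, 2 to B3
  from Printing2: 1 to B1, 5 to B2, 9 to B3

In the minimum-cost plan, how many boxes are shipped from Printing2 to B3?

Optimal shipments:
  Printing1–B2: 30 × 9 = 270
  Printing1–B3: 20 × 2 = 40
  Printing2–B1: 20 × 1 = 20
  Printing2–B2: 10 × 5 = 50
Total cost = 380.
The route Printing2→B3 is not used.

0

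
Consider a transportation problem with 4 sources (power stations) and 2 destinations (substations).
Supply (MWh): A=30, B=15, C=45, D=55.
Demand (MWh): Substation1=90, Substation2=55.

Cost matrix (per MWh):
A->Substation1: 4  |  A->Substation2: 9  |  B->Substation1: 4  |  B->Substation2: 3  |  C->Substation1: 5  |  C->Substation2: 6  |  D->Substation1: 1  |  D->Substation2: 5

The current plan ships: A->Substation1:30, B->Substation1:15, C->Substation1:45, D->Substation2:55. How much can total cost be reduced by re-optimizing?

195

Current plan cost = 30·4 + 15·4 + 45·5 + 55·5 = 680.
Optimal plan:
  A to Substation1: 30 MWh
  B to Substation2: 15 MWh
  C to Substation1: 5 MWh
  C to Substation2: 40 MWh
  D to Substation1: 55 MWh
Optimal cost = 485.
Saving = 680 − 485 = 195.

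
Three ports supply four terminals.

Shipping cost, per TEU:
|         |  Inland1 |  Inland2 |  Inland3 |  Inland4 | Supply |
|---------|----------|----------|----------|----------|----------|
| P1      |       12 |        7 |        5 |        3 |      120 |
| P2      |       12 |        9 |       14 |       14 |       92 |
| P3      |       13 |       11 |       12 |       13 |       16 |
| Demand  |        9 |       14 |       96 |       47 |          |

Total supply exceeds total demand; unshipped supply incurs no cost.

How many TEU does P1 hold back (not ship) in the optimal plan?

An optimal plan:
  P1→Inland3: 73 × 5 = 365
  P1→Inland4: 47 × 3 = 141
  P2→Inland1: 9 × 12 = 108
  P2→Inland2: 14 × 9 = 126
  P2→Inland3: 7 × 14 = 98
  P3→Inland3: 16 × 12 = 192
Total cost = 1030.
P1 ships 120 of its 120, leaving 0.

0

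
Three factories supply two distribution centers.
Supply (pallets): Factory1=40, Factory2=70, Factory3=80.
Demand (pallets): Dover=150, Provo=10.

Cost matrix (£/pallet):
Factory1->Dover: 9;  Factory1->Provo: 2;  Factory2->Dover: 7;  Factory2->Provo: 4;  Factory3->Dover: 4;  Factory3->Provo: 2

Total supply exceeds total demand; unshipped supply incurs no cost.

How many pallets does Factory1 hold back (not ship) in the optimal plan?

30

Minimum-cost shipments:
  Factory1–Provo: 10 × £2 = £20
  Factory2–Dover: 70 × £7 = £490
  Factory3–Dover: 80 × £4 = £320
Total cost = £830.
Factory1 ships 10 of its 40, leaving 30.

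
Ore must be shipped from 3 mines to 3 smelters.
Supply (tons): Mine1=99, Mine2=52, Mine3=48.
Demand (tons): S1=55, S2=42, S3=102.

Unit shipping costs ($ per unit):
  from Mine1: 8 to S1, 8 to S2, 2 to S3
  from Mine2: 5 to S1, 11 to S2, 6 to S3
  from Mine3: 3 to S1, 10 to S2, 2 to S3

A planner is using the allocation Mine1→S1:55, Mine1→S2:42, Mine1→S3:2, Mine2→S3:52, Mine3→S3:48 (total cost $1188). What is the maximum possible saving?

Current plan cost = 55·8 + 42·8 + 2·2 + 52·6 + 48·2 = $1188.
Optimal plan:
  Mine1 to S2: 42 × $8 = $336
  Mine1 to S3: 57 × $2 = $114
  Mine2 to S1: 52 × $5 = $260
  Mine3 to S1: 3 × $3 = $9
  Mine3 to S3: 45 × $2 = $90
Optimal cost = $809.
Saving = 1188 − 809 = $379.

379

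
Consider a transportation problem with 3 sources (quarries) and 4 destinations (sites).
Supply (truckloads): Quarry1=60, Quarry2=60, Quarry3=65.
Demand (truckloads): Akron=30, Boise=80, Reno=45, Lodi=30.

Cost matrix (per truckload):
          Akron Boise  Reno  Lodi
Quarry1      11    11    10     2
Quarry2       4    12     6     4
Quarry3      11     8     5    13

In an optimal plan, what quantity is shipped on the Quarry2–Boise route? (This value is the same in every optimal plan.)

Optimal shipments:
  Quarry1->Boise: 30 × 11 = 330
  Quarry1->Lodi: 30 × 2 = 60
  Quarry2->Akron: 30 × 4 = 120
  Quarry2->Reno: 30 × 6 = 180
  Quarry3->Boise: 50 × 8 = 400
  Quarry3->Reno: 15 × 5 = 75
Total cost = 1165.
The route Quarry2→Boise is not used.

0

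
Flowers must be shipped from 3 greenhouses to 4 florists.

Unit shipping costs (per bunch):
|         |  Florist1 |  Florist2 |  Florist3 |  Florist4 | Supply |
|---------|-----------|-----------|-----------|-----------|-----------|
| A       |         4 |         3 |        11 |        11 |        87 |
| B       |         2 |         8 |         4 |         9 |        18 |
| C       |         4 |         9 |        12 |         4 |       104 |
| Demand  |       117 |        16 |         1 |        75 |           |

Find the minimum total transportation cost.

786

Optimal allocation:
  A→Florist1: 71 × 4 = 284
  A→Florist2: 16 × 3 = 48
  B→Florist1: 17 × 2 = 34
  B→Florist3: 1 × 4 = 4
  C→Florist1: 29 × 4 = 116
  C→Florist4: 75 × 4 = 300
Total = 284 + 48 + 34 + 4 + 116 + 300 = 786.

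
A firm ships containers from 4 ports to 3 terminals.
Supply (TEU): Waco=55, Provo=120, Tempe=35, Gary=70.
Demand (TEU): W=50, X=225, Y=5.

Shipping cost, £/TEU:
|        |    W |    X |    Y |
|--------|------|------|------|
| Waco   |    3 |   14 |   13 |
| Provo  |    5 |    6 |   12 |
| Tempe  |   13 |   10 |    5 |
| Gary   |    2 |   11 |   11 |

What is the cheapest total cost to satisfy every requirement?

2035

Optimal allocation:
  Waco to W: 50 × £3 = £150
  Waco to X: 5 × £14 = £70
  Provo to X: 120 × £6 = £720
  Tempe to X: 30 × £10 = £300
  Tempe to Y: 5 × £5 = £25
  Gary to X: 70 × £11 = £770
Total = 150 + 70 + 720 + 300 + 25 + 770 = £2035.
(Supply check: Waco ships 55; Provo ships 120; Tempe ships 35; Gary ships 70.)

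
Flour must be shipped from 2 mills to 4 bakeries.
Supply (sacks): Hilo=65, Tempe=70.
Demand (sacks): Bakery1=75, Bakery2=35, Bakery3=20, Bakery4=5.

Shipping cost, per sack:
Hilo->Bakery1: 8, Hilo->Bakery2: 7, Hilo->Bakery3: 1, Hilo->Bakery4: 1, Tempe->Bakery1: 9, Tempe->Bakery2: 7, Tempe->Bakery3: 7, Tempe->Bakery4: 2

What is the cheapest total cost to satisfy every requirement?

One minimum-cost allocation:
  Hilo to Bakery1: 40 × 8 = 320
  Hilo to Bakery3: 20 × 1 = 20
  Hilo to Bakery4: 5 × 1 = 5
  Tempe to Bakery1: 35 × 9 = 315
  Tempe to Bakery2: 35 × 7 = 245
Total = 320 + 20 + 5 + 315 + 245 = 905.
(Supply check: Hilo ships 65; Tempe ships 70.)

905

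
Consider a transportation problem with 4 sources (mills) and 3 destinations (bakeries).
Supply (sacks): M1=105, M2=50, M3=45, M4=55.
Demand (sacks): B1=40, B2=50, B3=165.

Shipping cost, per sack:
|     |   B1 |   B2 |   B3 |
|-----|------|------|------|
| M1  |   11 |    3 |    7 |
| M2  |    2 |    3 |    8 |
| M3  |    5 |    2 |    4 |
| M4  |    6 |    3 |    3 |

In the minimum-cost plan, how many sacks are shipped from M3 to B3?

45

The minimum-cost plan:
  M1->B2: 40 × 3 = 120
  M1->B3: 65 × 7 = 455
  M2->B1: 40 × 2 = 80
  M2->B2: 10 × 3 = 30
  M3->B3: 45 × 4 = 180
  M4->B3: 55 × 3 = 165
Total cost = 1030.
So M3→B3 carries 45 sacks.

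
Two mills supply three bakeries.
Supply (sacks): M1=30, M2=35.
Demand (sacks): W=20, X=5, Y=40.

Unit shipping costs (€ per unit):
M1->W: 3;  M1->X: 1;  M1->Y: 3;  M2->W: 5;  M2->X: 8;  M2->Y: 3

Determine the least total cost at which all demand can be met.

Optimal allocation:
  M1→W: 20 × €3 = €60
  M1→X: 5 × €1 = €5
  M1→Y: 5 × €3 = €15
  M2→Y: 35 × €3 = €105
Total = 60 + 5 + 15 + 105 = €185.
(Supply check: M1 ships 30; M2 ships 35.)

185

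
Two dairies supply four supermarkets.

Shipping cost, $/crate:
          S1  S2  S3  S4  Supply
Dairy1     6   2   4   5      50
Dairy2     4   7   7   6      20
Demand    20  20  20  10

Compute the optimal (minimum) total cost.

250

An optimal shipping plan:
  Dairy1→S2: 20 × $2 = $40
  Dairy1→S3: 20 × $4 = $80
  Dairy1→S4: 10 × $5 = $50
  Dairy2→S1: 20 × $4 = $80
Total = 40 + 80 + 50 + 80 = $250.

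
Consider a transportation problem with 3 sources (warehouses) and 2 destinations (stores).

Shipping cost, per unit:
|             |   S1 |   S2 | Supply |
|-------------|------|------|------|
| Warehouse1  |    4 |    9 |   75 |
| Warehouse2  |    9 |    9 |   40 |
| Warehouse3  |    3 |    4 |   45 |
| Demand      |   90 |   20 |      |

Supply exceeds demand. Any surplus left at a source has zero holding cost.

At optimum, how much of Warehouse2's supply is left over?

Minimum-cost shipments:
  Warehouse1→S1: 65 × 4 = 260
  Warehouse3→S1: 25 × 3 = 75
  Warehouse3→S2: 20 × 4 = 80
Total cost = 415.
Warehouse2 ships 0 of its 40, leaving 40.

40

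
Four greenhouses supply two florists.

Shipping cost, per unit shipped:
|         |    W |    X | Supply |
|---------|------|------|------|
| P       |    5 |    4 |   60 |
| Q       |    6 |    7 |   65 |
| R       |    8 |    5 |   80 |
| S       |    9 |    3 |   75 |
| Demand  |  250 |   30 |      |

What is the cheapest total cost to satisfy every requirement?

A cheapest plan:
  P–W: 60 × 5 = 300
  Q–W: 65 × 6 = 390
  R–W: 80 × 8 = 640
  S–W: 45 × 9 = 405
  S–X: 30 × 3 = 90
Total = 300 + 390 + 640 + 405 + 90 = 1825.

1825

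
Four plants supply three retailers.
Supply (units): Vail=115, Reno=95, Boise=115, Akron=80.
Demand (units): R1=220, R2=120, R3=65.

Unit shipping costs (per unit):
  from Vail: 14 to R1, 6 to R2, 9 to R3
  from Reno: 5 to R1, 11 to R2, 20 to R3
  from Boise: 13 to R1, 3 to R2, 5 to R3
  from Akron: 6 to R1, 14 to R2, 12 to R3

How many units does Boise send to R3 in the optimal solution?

65

Solving gives:
  Vail–R1: 45 units
  Vail–R2: 70 units
  Reno–R1: 95 units
  Boise–R2: 50 units
  Boise–R3: 65 units
  Akron–R1: 80 units
Total cost = 2480.
So Boise→R3 carries 65 units.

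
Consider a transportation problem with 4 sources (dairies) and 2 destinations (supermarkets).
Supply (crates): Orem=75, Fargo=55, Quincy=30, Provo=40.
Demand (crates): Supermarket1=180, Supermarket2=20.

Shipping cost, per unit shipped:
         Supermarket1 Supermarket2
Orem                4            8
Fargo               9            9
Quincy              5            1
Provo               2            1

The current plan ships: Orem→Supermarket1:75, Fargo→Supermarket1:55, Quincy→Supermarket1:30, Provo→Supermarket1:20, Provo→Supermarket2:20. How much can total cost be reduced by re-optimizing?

60

Current plan cost = 75·4 + 55·9 + 30·5 + 20·2 + 20·1 = 1005.
Optimal plan:
  Orem→Supermarket1: 75 × 4 = 300
  Fargo→Supermarket1: 55 × 9 = 495
  Quincy→Supermarket1: 10 × 5 = 50
  Quincy→Supermarket2: 20 × 1 = 20
  Provo→Supermarket1: 40 × 2 = 80
Optimal cost = 945.
Saving = 1005 − 945 = 60.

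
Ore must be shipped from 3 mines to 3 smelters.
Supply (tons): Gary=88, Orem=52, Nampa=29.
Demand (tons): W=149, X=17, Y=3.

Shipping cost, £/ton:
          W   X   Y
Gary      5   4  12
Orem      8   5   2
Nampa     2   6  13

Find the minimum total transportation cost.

845

A cheapest plan:
  Gary to W: 88 tons
  Orem to W: 32 tons
  Orem to X: 17 tons
  Orem to Y: 3 tons
  Nampa to W: 29 tons
Total cost = £845.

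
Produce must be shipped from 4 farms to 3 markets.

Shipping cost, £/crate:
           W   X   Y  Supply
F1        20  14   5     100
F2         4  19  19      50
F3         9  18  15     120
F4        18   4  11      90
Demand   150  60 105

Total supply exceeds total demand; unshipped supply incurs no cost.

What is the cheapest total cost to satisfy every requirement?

1895

Optimal allocation:
  F1->Y: 100 × £5 = £500
  F2->W: 50 × £4 = £200
  F3->W: 100 × £9 = £900
  F4->X: 60 × £4 = £240
  F4->Y: 5 × £11 = £55
Total = 500 + 200 + 900 + 240 + 55 = £1895.
(Supply check: F1 ships 100; F2 ships 50; F3 ships 100; F4 ships 65.)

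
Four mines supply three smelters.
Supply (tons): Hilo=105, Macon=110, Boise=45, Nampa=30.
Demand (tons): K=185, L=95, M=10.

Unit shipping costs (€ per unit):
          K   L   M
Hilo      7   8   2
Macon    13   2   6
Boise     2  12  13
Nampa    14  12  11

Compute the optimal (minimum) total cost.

1560

Optimal allocation:
  Hilo to K: 105 × €7 = €735
  Macon to K: 5 × €13 = €65
  Macon to L: 95 × €2 = €190
  Macon to M: 10 × €6 = €60
  Boise to K: 45 × €2 = €90
  Nampa to K: 30 × €14 = €420
Total = 735 + 65 + 190 + 60 + 90 + 420 = €1560.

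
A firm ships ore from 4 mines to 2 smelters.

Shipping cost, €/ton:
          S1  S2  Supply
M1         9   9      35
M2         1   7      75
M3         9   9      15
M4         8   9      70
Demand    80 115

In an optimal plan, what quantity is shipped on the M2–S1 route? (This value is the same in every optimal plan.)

75

Optimal shipments:
  M1 to S2: 35 × €9 = €315
  M2 to S1: 75 × €1 = €75
  M3 to S2: 15 × €9 = €135
  M4 to S1: 5 × €8 = €40
  M4 to S2: 65 × €9 = €585
Total cost = €1150.
So M2→S1 carries 75 tons.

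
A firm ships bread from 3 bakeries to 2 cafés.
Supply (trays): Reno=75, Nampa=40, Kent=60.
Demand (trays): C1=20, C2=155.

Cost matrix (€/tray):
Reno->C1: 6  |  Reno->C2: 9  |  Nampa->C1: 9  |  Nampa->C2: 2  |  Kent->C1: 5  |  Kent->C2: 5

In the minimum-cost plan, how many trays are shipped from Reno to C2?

55

Solving gives:
  Reno–C1: 20 trays
  Reno–C2: 55 trays
  Nampa–C2: 40 trays
  Kent–C2: 60 trays
Total cost = €995.
So Reno→C2 carries 55 trays.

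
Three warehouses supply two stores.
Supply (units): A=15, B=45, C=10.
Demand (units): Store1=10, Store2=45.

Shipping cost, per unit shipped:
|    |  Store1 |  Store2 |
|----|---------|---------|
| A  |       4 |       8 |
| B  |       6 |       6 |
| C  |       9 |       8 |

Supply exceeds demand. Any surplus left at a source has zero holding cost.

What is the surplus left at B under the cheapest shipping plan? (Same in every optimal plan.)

An optimal plan:
  A->Store1: 10 units
  B->Store2: 45 units
Total cost = 310.
B ships 45 of its 45, leaving 0.

0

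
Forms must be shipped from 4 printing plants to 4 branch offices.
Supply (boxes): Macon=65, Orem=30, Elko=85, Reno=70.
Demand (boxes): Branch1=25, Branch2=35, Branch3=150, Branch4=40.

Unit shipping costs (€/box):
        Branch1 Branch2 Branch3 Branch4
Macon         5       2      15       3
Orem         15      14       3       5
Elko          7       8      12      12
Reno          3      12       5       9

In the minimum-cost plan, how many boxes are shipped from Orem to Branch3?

30

Optimal shipments:
  Macon–Branch2: 25 × €2 = €50
  Macon–Branch4: 40 × €3 = €120
  Orem–Branch3: 30 × €3 = €90
  Elko–Branch1: 25 × €7 = €175
  Elko–Branch2: 10 × €8 = €80
  Elko–Branch3: 50 × €12 = €600
  Reno–Branch3: 70 × €5 = €350
Total cost = €1465.
So Orem→Branch3 carries 30 boxes.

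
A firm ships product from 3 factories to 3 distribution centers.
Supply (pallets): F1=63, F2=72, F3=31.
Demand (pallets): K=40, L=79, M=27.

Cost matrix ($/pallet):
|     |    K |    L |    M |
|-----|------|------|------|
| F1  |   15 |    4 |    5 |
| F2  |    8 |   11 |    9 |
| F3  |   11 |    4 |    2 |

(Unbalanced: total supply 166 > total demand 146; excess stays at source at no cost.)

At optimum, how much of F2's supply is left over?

An optimal plan:
  F1–L: 63 × $4 = $252
  F2–K: 40 × $8 = $320
  F2–L: 12 × $11 = $132
  F3–L: 4 × $4 = $16
  F3–M: 27 × $2 = $54
Total cost = $774.
F2 ships 52 of its 72, leaving 20.

20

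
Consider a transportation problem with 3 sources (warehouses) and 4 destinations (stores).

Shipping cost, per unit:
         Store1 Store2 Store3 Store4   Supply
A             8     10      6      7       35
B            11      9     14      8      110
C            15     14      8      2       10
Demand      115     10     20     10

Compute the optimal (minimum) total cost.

Optimal allocation:
  A to Store1: 15 × 8 = 120
  A to Store3: 20 × 6 = 120
  B to Store1: 100 × 11 = 1100
  B to Store2: 10 × 9 = 90
  C to Store4: 10 × 2 = 20
Total = 120 + 120 + 1100 + 90 + 20 = 1450.
(Supply check: A ships 35; B ships 110; C ships 10.)

1450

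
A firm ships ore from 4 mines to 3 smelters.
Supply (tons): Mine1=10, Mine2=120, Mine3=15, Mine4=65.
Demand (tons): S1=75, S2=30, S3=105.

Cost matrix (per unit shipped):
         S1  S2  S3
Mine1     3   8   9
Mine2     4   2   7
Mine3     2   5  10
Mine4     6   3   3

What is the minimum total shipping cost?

795

Optimal allocation:
  Mine1 to S1: 10 tons
  Mine2 to S1: 50 tons
  Mine2 to S2: 30 tons
  Mine2 to S3: 40 tons
  Mine3 to S1: 15 tons
  Mine4 to S3: 65 tons
Total cost = 795.
(Supply check: Mine1 ships 10; Mine2 ships 120; Mine3 ships 15; Mine4 ships 65.)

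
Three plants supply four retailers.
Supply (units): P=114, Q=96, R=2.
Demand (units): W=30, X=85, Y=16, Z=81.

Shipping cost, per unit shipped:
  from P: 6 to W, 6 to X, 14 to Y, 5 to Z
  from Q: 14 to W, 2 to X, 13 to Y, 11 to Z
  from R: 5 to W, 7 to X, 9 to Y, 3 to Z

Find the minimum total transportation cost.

Optimal allocation:
  P->W: 30 × 6 = 180
  P->Y: 3 × 14 = 42
  P->Z: 81 × 5 = 405
  Q->X: 85 × 2 = 170
  Q->Y: 11 × 13 = 143
  R->Y: 2 × 9 = 18
Total = 180 + 42 + 405 + 170 + 143 + 18 = 958.
(Supply check: P ships 114; Q ships 96; R ships 2.)

958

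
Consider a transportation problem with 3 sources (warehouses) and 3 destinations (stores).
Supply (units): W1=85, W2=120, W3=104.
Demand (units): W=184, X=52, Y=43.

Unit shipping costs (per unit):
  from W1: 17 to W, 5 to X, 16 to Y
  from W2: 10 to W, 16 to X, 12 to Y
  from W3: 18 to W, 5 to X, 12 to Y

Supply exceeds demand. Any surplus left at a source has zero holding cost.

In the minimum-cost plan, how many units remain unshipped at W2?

An optimal plan:
  W1 to W: 64 × 17 = 1088
  W1 to X: 21 × 5 = 105
  W2 to W: 120 × 10 = 1200
  W3 to X: 31 × 5 = 155
  W3 to Y: 43 × 12 = 516
Total cost = 3064.
W2 ships 120 of its 120, leaving 0.

0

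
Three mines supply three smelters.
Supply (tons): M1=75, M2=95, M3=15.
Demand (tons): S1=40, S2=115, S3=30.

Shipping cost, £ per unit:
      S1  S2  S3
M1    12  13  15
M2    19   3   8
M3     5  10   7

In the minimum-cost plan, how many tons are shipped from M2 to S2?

Optimal shipments:
  M1->S1: 40 × £12 = £480
  M1->S2: 20 × £13 = £260
  M1->S3: 15 × £15 = £225
  M2->S2: 95 × £3 = £285
  M3->S3: 15 × £7 = £105
Total cost = £1355.
So M2→S2 carries 95 tons.

95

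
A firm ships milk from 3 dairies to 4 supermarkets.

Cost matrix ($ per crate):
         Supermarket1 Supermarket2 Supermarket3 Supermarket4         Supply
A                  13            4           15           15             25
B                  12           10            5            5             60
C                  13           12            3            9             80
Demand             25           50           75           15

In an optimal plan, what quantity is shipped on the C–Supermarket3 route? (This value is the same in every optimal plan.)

75

Optimal shipments:
  A→Supermarket2: 25 × $4 = $100
  B→Supermarket1: 20 × $12 = $240
  B→Supermarket2: 25 × $10 = $250
  B→Supermarket4: 15 × $5 = $75
  C→Supermarket1: 5 × $13 = $65
  C→Supermarket3: 75 × $3 = $225
Total cost = $955.
So C→Supermarket3 carries 75 crates.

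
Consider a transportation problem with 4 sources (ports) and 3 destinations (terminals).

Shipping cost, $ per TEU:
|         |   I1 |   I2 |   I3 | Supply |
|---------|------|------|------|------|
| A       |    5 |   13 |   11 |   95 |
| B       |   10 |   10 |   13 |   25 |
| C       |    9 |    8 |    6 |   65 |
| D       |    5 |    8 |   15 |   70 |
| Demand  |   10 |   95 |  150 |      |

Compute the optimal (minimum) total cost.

An optimal shipping plan:
  A to I1: 10 × $5 = $50
  A to I3: 85 × $11 = $935
  B to I2: 25 × $10 = $250
  C to I3: 65 × $6 = $390
  D to I2: 70 × $8 = $560
Total = 50 + 935 + 250 + 390 + 560 = $2185.
(Supply check: A ships 95; B ships 25; C ships 65; D ships 70.)

2185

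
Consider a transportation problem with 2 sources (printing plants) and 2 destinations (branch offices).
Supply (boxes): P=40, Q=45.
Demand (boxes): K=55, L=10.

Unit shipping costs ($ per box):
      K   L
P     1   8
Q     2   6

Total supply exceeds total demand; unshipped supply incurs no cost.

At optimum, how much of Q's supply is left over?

An optimal plan:
  P->K: 40 × $1 = $40
  Q->K: 15 × $2 = $30
  Q->L: 10 × $6 = $60
Total cost = $130.
Q ships 25 of its 45, leaving 20.

20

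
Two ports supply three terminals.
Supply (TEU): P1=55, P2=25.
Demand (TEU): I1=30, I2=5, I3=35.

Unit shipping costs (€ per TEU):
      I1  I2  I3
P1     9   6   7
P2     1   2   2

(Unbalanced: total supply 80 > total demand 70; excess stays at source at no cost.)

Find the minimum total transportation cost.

345

A cheapest plan:
  P1->I1: 5 × €9 = €45
  P1->I2: 5 × €6 = €30
  P1->I3: 35 × €7 = €245
  P2->I1: 25 × €1 = €25
Total = 45 + 30 + 245 + 25 = €345.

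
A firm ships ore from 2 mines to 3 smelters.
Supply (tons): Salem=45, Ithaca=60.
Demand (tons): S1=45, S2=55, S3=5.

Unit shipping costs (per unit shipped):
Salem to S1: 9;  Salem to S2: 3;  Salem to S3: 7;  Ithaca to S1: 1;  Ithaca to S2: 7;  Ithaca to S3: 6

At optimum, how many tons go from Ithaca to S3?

5

Solving gives:
  Salem->S2: 45 × 3 = 135
  Ithaca->S1: 45 × 1 = 45
  Ithaca->S2: 10 × 7 = 70
  Ithaca->S3: 5 × 6 = 30
Total cost = 280.
So Ithaca→S3 carries 5 tons.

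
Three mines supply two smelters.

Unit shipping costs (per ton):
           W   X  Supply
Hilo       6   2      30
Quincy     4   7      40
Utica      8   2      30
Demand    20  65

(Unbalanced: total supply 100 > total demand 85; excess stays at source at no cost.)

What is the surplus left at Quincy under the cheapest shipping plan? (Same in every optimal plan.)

Minimum-cost shipments:
  Hilo→X: 30 × 2 = 60
  Quincy→W: 20 × 4 = 80
  Quincy→X: 5 × 7 = 35
  Utica→X: 30 × 2 = 60
Total cost = 235.
Quincy ships 25 of its 40, leaving 15.

15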